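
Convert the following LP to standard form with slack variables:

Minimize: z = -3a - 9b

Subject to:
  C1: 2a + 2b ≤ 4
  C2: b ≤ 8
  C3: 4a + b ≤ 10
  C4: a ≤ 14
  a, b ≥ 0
min z = -3a - 9b

s.t.
  2a + 2b + s1 = 4
  b + s2 = 8
  4a + b + s3 = 10
  a + s4 = 14
  a, b, s1, s2, s3, s4 ≥ 0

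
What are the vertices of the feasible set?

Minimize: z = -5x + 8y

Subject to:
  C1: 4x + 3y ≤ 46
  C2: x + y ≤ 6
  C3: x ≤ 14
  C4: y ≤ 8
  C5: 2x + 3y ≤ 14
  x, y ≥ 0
Each vertex is the intersection of two constraint boundaries that also satisfies all remaining constraints:
  x = 0 and y = 0 → (0, 0)
  x + y = 6 and y = 0 → (6, 0)
  x + y = 6 and 2x + 3y = 14 → (4, 2)
  2x + 3y = 14 and x = 0 → (0, 4.667)

Vertices: (0, 0), (6, 0), (4, 2), (0, 4.667)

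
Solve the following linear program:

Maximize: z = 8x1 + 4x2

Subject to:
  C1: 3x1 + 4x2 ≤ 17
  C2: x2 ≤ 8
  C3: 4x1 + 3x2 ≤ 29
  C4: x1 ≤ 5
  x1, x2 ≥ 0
Each vertex is the intersection of two constraint boundaries that also satisfies all remaining constraints:
  x1 = 0 and x2 = 0 → (0, 0)
  x1 = 5 and x2 = 0 → (5, 0)
  3x1 + 4x2 = 17 and x1 = 5 → (5, 0.5)
  3x1 + 4x2 = 17 and x1 = 0 → (0, 4.25)

Evaluating z = 8x1 + 4x2 at each vertex:
  (0, 0): z = 0
  (5, 0): z = 40
  (5, 0.5): z = 42
  (0, 4.25): z = 17

The maximum is at (5, 0.5) with z = 42.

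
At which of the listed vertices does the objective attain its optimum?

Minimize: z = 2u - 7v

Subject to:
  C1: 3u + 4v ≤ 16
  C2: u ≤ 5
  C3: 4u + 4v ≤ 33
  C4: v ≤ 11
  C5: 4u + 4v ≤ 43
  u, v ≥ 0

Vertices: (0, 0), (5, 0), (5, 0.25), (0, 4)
(0, 4) with z = -28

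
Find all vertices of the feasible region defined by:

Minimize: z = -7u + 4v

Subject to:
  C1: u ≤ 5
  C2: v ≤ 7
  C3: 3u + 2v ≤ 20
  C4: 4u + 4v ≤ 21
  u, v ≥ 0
Each vertex is the intersection of two constraint boundaries that also satisfies all remaining constraints:
  u = 0 and v = 0 → (0, 0)
  u = 5 and v = 0 → (5, 0)
  u = 5 and 4u + 4v = 21 → (5, 0.25)
  4u + 4v = 21 and u = 0 → (0, 5.25)

Vertices: (0, 0), (5, 0), (5, 0.25), (0, 5.25)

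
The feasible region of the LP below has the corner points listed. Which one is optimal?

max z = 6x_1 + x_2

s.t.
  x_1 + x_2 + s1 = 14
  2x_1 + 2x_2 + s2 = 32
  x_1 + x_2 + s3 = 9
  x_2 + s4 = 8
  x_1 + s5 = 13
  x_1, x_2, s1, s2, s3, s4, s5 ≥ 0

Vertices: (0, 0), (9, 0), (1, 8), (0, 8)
Evaluating z = 6x_1 + x_2 at each vertex:
  (0, 0): z = 0
  (9, 0): z = 54
  (1, 8): z = 14
  (0, 8): z = 8

The largest value is z = 54, attained at (9, 0).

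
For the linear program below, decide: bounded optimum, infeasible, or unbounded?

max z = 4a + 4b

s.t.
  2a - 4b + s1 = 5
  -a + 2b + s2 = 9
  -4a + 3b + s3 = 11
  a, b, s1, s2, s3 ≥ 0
Feasible point: (0, 0) satisfies every constraint, so the LP is feasible.
Direction d = (2, 1): for each constraint row a, a·d ≤ 0 —
  (2)(2) + (-4)(1) = 0 ≤ 0
  (-1)(2) + (2)(1) = 0 ≤ 0
  (-4)(2) + (3)(1) = -5 ≤ 0
and d ≥ 0, so (0, 0) + t·d stays feasible for every t ≥ 0. Along this ray z = 4a + 4b changes by 12 per unit t, so z → +∞.

The LP is unbounded; z can be made arbitrarily large.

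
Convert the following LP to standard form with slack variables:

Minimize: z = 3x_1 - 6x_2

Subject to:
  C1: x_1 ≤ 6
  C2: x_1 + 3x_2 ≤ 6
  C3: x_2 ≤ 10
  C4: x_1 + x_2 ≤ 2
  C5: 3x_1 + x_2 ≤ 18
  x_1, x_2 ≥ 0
min z = 3x_1 - 6x_2

s.t.
  x_1 + s1 = 6
  x_1 + 3x_2 + s2 = 6
  x_2 + s3 = 10
  x_1 + x_2 + s4 = 2
  3x_1 + x_2 + s5 = 18
  x_1, x_2, s1, s2, s3, s4, s5 ≥ 0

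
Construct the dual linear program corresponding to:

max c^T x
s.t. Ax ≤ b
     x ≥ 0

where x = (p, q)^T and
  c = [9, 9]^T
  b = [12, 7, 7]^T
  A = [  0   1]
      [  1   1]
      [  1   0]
Minimize: z = 12y1 + 7y2 + 7y3

Subject to:
  C1: -y2 - y3 ≤ -9
  C2: -y1 - y2 ≤ -9
  y1, y2, y3 ≥ 0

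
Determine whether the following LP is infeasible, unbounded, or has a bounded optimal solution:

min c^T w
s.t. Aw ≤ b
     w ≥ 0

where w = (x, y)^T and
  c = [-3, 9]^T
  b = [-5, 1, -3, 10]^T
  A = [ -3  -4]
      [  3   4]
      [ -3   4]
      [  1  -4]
One constraint requires 3x + 4y ≤ 1, while the constraint -3x - 4y ≤ -5 is equivalent to 3x + 4y ≥ 5. Together they would need 5 ≤ 3x + 4y ≤ 1, which is impossible since 5 > 1. No point satisfies all constraints.

Infeasible — the constraint set is empty.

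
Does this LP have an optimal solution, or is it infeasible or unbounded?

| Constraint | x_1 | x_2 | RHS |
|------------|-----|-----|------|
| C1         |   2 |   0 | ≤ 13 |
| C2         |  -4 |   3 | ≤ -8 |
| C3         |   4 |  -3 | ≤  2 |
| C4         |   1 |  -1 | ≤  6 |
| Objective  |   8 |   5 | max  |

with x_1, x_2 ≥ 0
C3 requires 4x_1 - 3x_2 ≤ 2, while C2 (-4x_1 + 3x_2 ≤ -8) is equivalent to 4x_1 - 3x_2 ≥ 8. Together they would need 8 ≤ 4x_1 - 3x_2 ≤ 2, which is impossible since 8 > 2. No point satisfies all constraints.

The feasible region is empty; the LP is infeasible.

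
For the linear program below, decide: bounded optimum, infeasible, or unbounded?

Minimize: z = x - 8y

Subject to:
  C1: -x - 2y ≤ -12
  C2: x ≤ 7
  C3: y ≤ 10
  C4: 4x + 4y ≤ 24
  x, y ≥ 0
The point (0, 6) satisfies every constraint, so the LP is feasible; the constraints give x ≤ 7 and y ≤ 10, which with x, y ≥ 0 keep the feasible region inside a bounded box. A feasible, bounded LP attains a finite optimum at a vertex.

Bounded optimum: z* = -48 at (0, 6).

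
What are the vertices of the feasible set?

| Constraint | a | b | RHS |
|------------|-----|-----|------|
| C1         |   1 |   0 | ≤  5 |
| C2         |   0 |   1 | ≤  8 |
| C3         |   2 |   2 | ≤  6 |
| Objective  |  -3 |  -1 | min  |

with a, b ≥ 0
Each vertex is the intersection of two constraint boundaries that also satisfies all remaining constraints:
  a = 0 and b = 0 → (0, 0)
  2a + 2b = 6 and b = 0 → (3, 0)
  2a + 2b = 6 and a = 0 → (0, 3)

Vertices: (0, 0), (3, 0), (0, 3)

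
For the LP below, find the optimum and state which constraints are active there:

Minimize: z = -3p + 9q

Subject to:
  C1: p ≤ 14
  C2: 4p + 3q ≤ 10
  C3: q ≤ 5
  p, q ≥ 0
Optimal: p = 2.5, q = 0
Binding: C2, q ≥ 0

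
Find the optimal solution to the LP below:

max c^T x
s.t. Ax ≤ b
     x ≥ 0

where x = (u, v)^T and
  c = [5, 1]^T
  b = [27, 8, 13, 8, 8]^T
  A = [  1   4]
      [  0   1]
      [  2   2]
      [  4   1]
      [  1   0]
u = 2, v = 0, z = 10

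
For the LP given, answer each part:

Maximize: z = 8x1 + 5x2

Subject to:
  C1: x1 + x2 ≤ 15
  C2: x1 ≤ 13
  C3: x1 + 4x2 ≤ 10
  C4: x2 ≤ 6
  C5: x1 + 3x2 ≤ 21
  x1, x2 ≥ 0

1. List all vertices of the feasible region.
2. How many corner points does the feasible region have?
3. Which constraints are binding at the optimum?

1. (0, 0), (10, 0), (0, 2.5)
2. 3
3. C3, x2 ≥ 0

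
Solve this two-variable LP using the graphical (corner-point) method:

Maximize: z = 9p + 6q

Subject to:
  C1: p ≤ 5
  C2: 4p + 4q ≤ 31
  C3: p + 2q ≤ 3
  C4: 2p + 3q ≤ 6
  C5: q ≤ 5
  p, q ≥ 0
p = 3, q = 0, z = 27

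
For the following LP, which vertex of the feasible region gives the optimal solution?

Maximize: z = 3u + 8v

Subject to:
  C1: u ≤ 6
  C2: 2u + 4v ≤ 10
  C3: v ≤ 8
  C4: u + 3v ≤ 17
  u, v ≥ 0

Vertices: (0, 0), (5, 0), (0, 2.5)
Evaluating z = 3u + 8v at each vertex:
  (0, 0): z = 0
  (5, 0): z = 15
  (0, 2.5): z = 20

The largest value is z = 20, attained at (0, 2.5).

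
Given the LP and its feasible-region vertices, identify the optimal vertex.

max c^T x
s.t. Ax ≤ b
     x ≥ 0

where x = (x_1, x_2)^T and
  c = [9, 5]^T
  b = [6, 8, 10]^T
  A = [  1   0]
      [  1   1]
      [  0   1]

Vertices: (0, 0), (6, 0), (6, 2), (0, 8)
(6, 2) with z = 64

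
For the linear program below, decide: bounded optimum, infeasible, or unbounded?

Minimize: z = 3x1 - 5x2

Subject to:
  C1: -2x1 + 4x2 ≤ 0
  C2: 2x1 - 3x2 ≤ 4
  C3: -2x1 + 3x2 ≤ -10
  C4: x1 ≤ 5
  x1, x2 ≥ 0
C2 requires 2x1 - 3x2 ≤ 4, while C3 (-2x1 + 3x2 ≤ -10) is equivalent to 2x1 - 3x2 ≥ 10. Together they would need 10 ≤ 2x1 - 3x2 ≤ 4, which is impossible since 10 > 4. No point satisfies all constraints.

Infeasible: no point satisfies all constraints simultaneously.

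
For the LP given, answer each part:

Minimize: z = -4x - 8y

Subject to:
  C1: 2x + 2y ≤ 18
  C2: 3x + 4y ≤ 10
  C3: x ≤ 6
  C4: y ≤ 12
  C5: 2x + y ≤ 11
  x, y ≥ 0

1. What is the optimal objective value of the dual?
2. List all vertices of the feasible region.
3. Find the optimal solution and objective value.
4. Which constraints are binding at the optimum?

1. -20 (by strong duality, equal to the primal optimum)
2. (0, 0), (3.333, 0), (0, 2.5)
3. x = 0, y = 2.5, z = -20
4. C2, x ≥ 0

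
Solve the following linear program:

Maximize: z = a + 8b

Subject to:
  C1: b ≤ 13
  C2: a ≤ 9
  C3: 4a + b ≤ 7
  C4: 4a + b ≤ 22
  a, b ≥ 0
a = 0, b = 7, z = 56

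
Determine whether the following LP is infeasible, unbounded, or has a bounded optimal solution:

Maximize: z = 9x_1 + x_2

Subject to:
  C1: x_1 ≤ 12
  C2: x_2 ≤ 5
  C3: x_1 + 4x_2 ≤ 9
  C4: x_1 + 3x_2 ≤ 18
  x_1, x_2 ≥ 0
The point (9, 0) satisfies every constraint, so the LP is feasible; the constraints give x_1 ≤ 12 and x_2 ≤ 5, which with x_1, x_2 ≥ 0 keep the feasible region inside a bounded box. A feasible, bounded LP attains a finite optimum at a vertex.

Evaluating z = 9x_1 + x_2 at each vertex:
  (0, 0): z = 0
  (9, 0): z = 81
  (0, 2.25): z = 2.25

Bounded optimum: z* = 81 at (9, 0).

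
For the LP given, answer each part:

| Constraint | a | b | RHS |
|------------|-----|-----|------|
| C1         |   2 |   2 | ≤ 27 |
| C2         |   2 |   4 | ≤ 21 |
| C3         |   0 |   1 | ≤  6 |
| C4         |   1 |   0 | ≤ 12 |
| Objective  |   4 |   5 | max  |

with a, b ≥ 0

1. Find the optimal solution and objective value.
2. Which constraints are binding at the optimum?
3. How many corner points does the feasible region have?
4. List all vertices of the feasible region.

1. a = 10.5, b = 0, z = 42
2. C2, b ≥ 0
3. 3
4. (0, 0), (10.5, 0), (0, 5.25)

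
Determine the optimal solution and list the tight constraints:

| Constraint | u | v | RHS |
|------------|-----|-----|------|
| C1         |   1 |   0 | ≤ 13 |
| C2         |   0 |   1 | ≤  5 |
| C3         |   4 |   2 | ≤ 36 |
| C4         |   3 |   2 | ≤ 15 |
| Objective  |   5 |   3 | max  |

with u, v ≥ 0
Optimal: u = 5, v = 0
Binding: C4, v ≥ 0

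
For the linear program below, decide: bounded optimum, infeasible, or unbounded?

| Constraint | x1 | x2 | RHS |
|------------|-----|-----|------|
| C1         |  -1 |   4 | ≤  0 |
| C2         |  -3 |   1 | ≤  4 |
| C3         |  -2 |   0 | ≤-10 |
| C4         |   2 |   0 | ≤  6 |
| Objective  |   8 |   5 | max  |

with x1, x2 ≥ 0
C4 requires 2x1 ≤ 6, while C3 (-2x1 ≤ -10) is equivalent to 2x1 ≥ 10. Together they would need 10 ≤ 2x1 ≤ 6, which is impossible since 10 > 6. No point satisfies all constraints.

Infeasible — the constraint set is empty.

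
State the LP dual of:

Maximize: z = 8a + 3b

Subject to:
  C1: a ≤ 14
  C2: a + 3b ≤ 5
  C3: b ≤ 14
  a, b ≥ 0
Minimize: z = 14y1 + 5y2 + 14y3

Subject to:
  C1: -y1 - y2 ≤ -8
  C2: -3y2 - y3 ≤ -3
  y1, y2, y3 ≥ 0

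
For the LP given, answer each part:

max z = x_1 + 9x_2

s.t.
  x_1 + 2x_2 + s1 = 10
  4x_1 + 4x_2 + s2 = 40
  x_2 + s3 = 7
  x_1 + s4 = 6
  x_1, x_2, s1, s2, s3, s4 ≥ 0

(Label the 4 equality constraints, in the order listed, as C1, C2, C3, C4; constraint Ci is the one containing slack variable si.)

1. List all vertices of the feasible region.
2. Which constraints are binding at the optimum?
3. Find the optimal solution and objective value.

1. (0, 0), (6, 0), (6, 2), (0, 5)
2. C1, x_1 ≥ 0
3. x_1 = 0, x_2 = 5, z = 45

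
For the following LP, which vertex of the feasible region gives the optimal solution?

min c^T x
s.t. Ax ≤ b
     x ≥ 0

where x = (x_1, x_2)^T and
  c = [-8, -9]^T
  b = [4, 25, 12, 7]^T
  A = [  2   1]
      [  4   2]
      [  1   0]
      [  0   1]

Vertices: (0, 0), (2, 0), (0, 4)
(0, 4) with z = -36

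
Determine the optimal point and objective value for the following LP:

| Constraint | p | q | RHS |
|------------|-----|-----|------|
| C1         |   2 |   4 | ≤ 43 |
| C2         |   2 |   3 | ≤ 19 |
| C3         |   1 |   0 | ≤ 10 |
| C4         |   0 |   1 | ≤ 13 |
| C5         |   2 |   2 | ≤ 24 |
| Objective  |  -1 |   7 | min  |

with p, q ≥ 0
Each vertex is the intersection of two constraint boundaries that also satisfies all remaining constraints:
  p = 0 and q = 0 → (0, 0)
  2p + 3q = 19 and q = 0 → (9.5, 0)
  2p + 3q = 19 and p = 0 → (0, 6.333)

Evaluating z = -p + 7q at each vertex:
  (0, 0): z = 0
  (9.5, 0): z = -9.5
  (0, 6.333): z = 44.33

The minimum is at (9.5, 0) with z = -9.5.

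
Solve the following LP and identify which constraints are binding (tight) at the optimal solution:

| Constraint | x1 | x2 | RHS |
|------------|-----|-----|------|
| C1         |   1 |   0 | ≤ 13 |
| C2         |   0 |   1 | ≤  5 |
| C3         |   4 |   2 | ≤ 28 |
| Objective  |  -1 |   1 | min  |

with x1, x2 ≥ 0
Optimal: x1 = 7, x2 = 0
Slack at optimum:
  C1: slack = 6
  C2: slack = 5
  C3: slack = 0 (binding)
  x1 ≥ 0: x1 = 7
  x2 ≥ 0: x2 = 0 (binding)
Binding constraints: C3, x2 ≥ 0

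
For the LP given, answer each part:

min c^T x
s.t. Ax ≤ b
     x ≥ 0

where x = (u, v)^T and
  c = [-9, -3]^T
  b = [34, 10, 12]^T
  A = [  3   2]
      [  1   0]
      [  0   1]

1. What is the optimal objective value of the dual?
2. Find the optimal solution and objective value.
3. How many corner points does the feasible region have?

1. -96 (by strong duality, equal to the primal optimum)
2. u = 10, v = 2, z = -96
3. 5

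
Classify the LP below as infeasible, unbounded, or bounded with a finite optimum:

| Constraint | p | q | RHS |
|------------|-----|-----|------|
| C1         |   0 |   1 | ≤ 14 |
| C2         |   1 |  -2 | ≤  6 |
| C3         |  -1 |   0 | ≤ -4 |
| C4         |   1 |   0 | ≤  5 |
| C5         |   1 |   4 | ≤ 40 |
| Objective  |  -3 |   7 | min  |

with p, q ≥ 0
The point (5, 0) satisfies every constraint, so the LP is feasible; the constraints give p ≤ 5 and q ≤ 14, which with p, q ≥ 0 keep the feasible region inside a bounded box. A feasible, bounded LP attains a finite optimum at a vertex.

Bounded optimum: z* = -15 at (5, 0).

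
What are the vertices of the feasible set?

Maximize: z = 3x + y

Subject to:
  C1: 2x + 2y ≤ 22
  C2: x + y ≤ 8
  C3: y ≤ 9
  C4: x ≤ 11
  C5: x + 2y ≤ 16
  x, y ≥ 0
Each vertex is the intersection of two constraint boundaries that also satisfies all remaining constraints:
  x = 0 and y = 0 → (0, 0)
  x + y = 8 and y = 0 → (8, 0)
  x + y = 8 and x + 2y = 16 → (0, 8)

Vertices: (0, 0), (8, 0), (0, 8)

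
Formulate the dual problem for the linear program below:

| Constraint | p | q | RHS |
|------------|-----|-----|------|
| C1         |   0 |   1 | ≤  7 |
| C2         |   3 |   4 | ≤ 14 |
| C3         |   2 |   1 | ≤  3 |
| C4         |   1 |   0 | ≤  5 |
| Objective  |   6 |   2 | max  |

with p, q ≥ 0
Minimize: z = 7y1 + 14y2 + 3y3 + 5y4

Subject to:
  C1: -3y2 - 2y3 - y4 ≤ -6
  C2: -y1 - 4y2 - y3 ≤ -2
  y1, y2, y3, y4 ≥ 0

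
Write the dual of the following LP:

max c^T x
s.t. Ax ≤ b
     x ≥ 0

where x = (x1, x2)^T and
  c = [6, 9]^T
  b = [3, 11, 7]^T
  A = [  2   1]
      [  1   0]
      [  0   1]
Minimize: z = 3y1 + 11y2 + 7y3

Subject to:
  C1: -2y1 - y2 ≤ -6
  C2: -y1 - y3 ≤ -9
  y1, y2, y3 ≥ 0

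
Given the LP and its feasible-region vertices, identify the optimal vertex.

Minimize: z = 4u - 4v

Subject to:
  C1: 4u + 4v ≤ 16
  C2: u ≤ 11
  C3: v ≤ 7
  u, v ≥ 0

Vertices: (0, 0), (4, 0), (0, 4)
Evaluating z = 4u - 4v at each vertex:
  (0, 0): z = 0
  (4, 0): z = 16
  (0, 4): z = -16

The smallest value is z = -16, attained at (0, 4).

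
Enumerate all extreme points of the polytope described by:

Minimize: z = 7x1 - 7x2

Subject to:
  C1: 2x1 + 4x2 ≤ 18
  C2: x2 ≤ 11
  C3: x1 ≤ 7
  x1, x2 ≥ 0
Each vertex is the intersection of two constraint boundaries that also satisfies all remaining constraints:
  x1 = 0 and x2 = 0 → (0, 0)
  x1 = 7 and x2 = 0 → (7, 0)
  2x1 + 4x2 = 18 and x1 = 7 → (7, 1)
  2x1 + 4x2 = 18 and x1 = 0 → (0, 4.5)

Vertices: (0, 0), (7, 0), (7, 1), (0, 4.5)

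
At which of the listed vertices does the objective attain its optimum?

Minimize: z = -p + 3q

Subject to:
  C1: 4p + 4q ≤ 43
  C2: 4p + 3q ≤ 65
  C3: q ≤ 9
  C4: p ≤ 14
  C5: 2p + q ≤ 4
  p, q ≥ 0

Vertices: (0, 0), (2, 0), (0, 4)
(2, 0) with z = -2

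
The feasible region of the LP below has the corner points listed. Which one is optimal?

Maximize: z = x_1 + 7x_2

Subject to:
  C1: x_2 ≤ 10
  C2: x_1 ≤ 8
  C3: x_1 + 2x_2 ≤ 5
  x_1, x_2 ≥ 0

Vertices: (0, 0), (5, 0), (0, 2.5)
Evaluating z = x_1 + 7x_2 at each vertex:
  (0, 0): z = 0
  (5, 0): z = 5
  (0, 2.5): z = 17.5

The largest value is z = 17.5, attained at (0, 2.5).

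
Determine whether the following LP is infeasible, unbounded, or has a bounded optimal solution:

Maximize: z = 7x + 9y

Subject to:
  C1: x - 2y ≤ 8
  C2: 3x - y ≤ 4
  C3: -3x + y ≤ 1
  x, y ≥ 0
Feasible point: (0, 0) satisfies every constraint, so the LP is feasible.
Direction d = (1, 3): for each constraint row a, a·d ≤ 0 —
  (1)(1) + (-2)(3) = -5 ≤ 0
  (3)(1) + (-1)(3) = 0 ≤ 0
  (-3)(1) + (1)(3) = 0 ≤ 0
and d ≥ 0, so (0, 0) + t·d stays feasible for every t ≥ 0. Along this ray z = 7x + 9y changes by 34 per unit t, so z → +∞.

The LP is unbounded; z can be made arbitrarily large.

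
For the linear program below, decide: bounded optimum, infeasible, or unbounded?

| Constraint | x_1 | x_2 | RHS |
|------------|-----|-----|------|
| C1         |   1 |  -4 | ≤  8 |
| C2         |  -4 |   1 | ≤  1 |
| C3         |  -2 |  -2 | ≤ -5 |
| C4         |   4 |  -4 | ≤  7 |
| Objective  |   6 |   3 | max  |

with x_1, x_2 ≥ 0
Feasible point: (1, 2) satisfies every constraint, so the LP is feasible.
Direction d = (1, 1): for each constraint row a, a·d ≤ 0 —
  (1)(1) + (-4)(1) = -3 ≤ 0
  (-4)(1) + (1)(1) = -3 ≤ 0
  (-2)(1) + (-2)(1) = -4 ≤ 0
  (4)(1) + (-4)(1) = 0 ≤ 0
and d ≥ 0, so (1, 2) + t·d stays feasible for every t ≥ 0. Along this ray z = 6x_1 + 3x_2 changes by 9 per unit t, so z → +∞.

Unbounded: there is a feasible ray along which z → +∞.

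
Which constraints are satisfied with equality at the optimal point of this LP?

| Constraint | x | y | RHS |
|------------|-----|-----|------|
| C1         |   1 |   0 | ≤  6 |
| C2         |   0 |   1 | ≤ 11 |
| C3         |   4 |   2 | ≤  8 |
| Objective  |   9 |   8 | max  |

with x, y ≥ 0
Optimal: x = 0, y = 4
Binding: C3, x ≥ 0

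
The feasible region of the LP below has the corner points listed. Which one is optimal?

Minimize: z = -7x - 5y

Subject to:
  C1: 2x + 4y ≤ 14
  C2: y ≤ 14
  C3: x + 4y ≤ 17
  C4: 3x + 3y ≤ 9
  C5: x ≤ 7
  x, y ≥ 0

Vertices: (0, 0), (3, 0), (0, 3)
(3, 0) with z = -21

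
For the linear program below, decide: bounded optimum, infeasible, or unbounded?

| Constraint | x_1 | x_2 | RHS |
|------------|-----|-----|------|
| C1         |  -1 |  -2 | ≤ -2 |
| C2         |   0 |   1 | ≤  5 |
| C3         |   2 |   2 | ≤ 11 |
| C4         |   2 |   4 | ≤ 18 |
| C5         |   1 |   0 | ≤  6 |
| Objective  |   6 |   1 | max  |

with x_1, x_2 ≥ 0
The point (5.5, 0) satisfies every constraint, so the LP is feasible; the constraints give x_1 ≤ 6 and x_2 ≤ 5, which with x_1, x_2 ≥ 0 keep the feasible region inside a bounded box. A feasible, bounded LP attains a finite optimum at a vertex.

Feasible with finite optimum z* = 33 at (5.5, 0).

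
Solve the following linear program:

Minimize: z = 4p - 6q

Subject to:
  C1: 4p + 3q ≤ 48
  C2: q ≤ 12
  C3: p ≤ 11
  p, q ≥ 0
p = 0, q = 12, z = -72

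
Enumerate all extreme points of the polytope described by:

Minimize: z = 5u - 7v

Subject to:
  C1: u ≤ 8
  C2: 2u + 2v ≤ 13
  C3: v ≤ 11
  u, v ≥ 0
Each vertex is the intersection of two constraint boundaries that also satisfies all remaining constraints:
  u = 0 and v = 0 → (0, 0)
  2u + 2v = 13 and v = 0 → (6.5, 0)
  2u + 2v = 13 and u = 0 → (0, 6.5)

Vertices: (0, 0), (6.5, 0), (0, 6.5)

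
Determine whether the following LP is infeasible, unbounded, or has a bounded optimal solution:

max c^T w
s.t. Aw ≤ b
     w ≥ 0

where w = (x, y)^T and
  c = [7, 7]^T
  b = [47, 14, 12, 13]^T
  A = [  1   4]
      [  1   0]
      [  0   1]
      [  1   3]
The point (13, 0) satisfies every constraint, so the LP is feasible; the constraints give x ≤ 14 and y ≤ 12, which with x, y ≥ 0 keep the feasible region inside a bounded box. A feasible, bounded LP attains a finite optimum at a vertex.

Evaluating z = 7x + 7y at each vertex:
  (0, 0): z = 0
  (13, 0): z = 91
  (0, 4.333): z = 30.33

The LP has an optimal solution: (13, 0) with z = 91.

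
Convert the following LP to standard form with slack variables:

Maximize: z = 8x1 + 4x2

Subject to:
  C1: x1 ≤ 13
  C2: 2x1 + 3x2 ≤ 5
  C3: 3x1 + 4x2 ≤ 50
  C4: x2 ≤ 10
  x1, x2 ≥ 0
max z = 8x1 + 4x2

s.t.
  x1 + s1 = 13
  2x1 + 3x2 + s2 = 5
  3x1 + 4x2 + s3 = 50
  x2 + s4 = 10
  x1, x2, s1, s2, s3, s4 ≥ 0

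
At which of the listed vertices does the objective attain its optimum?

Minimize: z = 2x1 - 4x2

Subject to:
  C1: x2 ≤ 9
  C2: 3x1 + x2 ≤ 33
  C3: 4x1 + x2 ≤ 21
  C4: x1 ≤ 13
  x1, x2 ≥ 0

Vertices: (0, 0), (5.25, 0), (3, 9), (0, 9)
Evaluating z = 2x1 - 4x2 at each vertex:
  (0, 0): z = 0
  (5.25, 0): z = 10.5
  (3, 9): z = -30
  (0, 9): z = -36

The smallest value is z = -36, attained at (0, 9).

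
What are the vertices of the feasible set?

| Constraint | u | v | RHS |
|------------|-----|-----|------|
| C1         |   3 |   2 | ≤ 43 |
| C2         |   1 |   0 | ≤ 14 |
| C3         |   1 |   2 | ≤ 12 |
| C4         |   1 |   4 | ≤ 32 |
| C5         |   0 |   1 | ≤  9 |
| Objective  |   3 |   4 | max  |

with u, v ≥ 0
Each vertex is the intersection of two constraint boundaries that also satisfies all remaining constraints:
  u = 0 and v = 0 → (0, 0)
  u + 2v = 12 and v = 0 → (12, 0)
  u + 2v = 12 and u = 0 → (0, 6)

Vertices: (0, 0), (12, 0), (0, 6)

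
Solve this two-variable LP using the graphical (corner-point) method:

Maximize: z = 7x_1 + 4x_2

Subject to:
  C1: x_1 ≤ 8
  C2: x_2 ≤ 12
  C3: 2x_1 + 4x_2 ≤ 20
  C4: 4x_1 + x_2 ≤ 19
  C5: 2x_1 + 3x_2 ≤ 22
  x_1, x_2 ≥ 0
x_1 = 4, x_2 = 3, z = 40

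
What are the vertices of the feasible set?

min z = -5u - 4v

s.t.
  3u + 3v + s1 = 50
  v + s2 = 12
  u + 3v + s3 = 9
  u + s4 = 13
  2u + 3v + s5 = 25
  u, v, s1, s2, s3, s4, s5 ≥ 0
Each vertex is the intersection of two constraint boundaries that also satisfies all remaining constraints:
  u = 0 and v = 0 → (0, 0)
  u + 3v = 9 and v = 0 → (9, 0)
  u + 3v = 9 and u = 0 → (0, 3)

Vertices: (0, 0), (9, 0), (0, 3)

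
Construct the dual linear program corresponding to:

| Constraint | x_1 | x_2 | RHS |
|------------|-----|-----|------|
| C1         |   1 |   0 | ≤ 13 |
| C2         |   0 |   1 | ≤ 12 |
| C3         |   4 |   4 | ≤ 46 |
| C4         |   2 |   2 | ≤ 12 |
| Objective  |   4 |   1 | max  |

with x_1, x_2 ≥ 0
Minimize: z = 13y1 + 12y2 + 46y3 + 12y4

Subject to:
  C1: -y1 - 4y3 - 2y4 ≤ -4
  C2: -y2 - 4y3 - 2y4 ≤ -1
  y1, y2, y3, y4 ≥ 0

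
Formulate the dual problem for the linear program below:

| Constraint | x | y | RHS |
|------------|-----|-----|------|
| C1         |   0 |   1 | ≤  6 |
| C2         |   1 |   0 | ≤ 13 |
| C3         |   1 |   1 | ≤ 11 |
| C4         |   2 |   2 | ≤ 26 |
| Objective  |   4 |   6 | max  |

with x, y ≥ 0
Minimize: z = 6y1 + 13y2 + 11y3 + 26y4

Subject to:
  C1: -y2 - y3 - 2y4 ≤ -4
  C2: -y1 - y3 - 2y4 ≤ -6
  y1, y2, y3, y4 ≥ 0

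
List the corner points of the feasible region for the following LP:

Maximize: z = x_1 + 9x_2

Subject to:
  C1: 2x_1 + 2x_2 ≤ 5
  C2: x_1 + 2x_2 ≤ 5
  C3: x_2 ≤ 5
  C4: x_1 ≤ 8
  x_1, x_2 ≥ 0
Each vertex is the intersection of two constraint boundaries that also satisfies all remaining constraints:
  x_1 = 0 and x_2 = 0 → (0, 0)
  2x_1 + 2x_2 = 5 and x_2 = 0 → (2.5, 0)
  2x_1 + 2x_2 = 5 and x_1 + 2x_2 = 5 → (0, 2.5)

Vertices: (0, 0), (2.5, 0), (0, 2.5)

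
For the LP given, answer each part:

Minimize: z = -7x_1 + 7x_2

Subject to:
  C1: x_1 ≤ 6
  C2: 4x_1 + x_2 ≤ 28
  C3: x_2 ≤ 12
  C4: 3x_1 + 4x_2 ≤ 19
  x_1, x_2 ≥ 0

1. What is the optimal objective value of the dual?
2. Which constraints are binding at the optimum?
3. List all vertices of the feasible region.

1. -42 (by strong duality, equal to the primal optimum)
2. C1, x_2 ≥ 0
3. (0, 0), (6, 0), (6, 0.25), (0, 4.75)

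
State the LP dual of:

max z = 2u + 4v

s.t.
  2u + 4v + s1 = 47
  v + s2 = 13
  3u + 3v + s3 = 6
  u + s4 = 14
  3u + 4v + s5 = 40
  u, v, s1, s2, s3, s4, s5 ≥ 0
Minimize: z = 47y1 + 13y2 + 6y3 + 14y4 + 40y5

Subject to:
  C1: -2y1 - 3y3 - y4 - 3y5 ≤ -2
  C2: -4y1 - y2 - 3y3 - 4y5 ≤ -4
  y1, y2, y3, y4, y5 ≥ 0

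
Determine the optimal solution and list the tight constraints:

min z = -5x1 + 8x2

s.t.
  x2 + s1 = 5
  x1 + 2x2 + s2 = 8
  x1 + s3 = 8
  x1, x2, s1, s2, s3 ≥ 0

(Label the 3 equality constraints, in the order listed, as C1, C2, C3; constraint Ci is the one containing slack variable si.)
Optimal: x1 = 8, x2 = 0
Slack at optimum:
  C1: slack = 5
  C2: slack = 0 (binding)
  C3: slack = 0 (binding)
  x1 ≥ 0: x1 = 8
  x2 ≥ 0: x2 = 0 (binding)
Binding constraints: C2, C3, x2 ≥ 0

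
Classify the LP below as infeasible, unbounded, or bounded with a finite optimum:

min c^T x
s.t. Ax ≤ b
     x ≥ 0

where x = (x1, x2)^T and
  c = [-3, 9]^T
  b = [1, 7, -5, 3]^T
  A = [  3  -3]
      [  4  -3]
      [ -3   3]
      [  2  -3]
One constraint requires 3x1 - 3x2 ≤ 1, while the constraint -3x1 + 3x2 ≤ -5 is equivalent to 3x1 - 3x2 ≥ 5. Together they would need 5 ≤ 3x1 - 3x2 ≤ 1, which is impossible since 5 > 1. No point satisfies all constraints.

Infeasible — the constraint set is empty.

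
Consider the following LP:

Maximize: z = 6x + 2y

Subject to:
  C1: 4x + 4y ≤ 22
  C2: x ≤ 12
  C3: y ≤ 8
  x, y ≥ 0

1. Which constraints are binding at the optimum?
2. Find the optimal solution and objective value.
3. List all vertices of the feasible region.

1. C1, y ≥ 0
2. x = 5.5, y = 0, z = 33
3. (0, 0), (5.5, 0), (0, 5.5)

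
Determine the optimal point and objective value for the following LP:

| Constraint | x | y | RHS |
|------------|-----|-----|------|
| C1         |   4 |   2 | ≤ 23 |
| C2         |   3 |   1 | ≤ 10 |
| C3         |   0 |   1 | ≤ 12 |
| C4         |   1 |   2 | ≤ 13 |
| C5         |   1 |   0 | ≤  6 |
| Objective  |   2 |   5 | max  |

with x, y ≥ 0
Each vertex is the intersection of two constraint boundaries that also satisfies all remaining constraints:
  x = 0 and y = 0 → (0, 0)
  3x + y = 10 and y = 0 → (3.333, 0)
  3x + y = 10 and x + 2y = 13 → (1.4, 5.8)
  x + 2y = 13 and x = 0 → (0, 6.5)

Evaluating z = 2x + 5y at each vertex:
  (0, 0): z = 0
  (3.333, 0): z = 6.667
  (1.4, 5.8): z = 31.8
  (0, 6.5): z = 32.5

The maximum is at (0, 6.5) with z = 32.5.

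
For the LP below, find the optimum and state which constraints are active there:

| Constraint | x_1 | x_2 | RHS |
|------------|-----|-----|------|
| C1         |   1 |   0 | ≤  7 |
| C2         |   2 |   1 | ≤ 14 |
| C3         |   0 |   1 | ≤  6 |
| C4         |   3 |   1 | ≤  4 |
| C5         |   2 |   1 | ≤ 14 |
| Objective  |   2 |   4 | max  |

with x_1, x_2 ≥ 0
Optimal: x_1 = 0, x_2 = 4
Slack at optimum:
  C1: slack = 7
  C2: slack = 10
  C3: slack = 2
  C4: slack = 0 (binding)
  C5: slack = 10
  x_1 ≥ 0: x_1 = 0 (binding)
  x_2 ≥ 0: x_2 = 4
Binding constraints: C4, x_1 ≥ 0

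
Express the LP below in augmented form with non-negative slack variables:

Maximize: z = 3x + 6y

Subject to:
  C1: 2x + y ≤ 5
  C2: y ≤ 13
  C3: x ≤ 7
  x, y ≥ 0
max z = 3x + 6y

s.t.
  2x + y + s1 = 5
  y + s2 = 13
  x + s3 = 7
  x, y, s1, s2, s3 ≥ 0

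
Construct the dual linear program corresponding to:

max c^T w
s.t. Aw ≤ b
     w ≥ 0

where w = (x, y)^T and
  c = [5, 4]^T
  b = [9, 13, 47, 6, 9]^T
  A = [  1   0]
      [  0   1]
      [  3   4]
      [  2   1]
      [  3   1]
Minimize: z = 9y1 + 13y2 + 47y3 + 6y4 + 9y5

Subject to:
  C1: -y1 - 3y3 - 2y4 - 3y5 ≤ -5
  C2: -y2 - 4y3 - y4 - y5 ≤ -4
  y1, y2, y3, y4, y5 ≥ 0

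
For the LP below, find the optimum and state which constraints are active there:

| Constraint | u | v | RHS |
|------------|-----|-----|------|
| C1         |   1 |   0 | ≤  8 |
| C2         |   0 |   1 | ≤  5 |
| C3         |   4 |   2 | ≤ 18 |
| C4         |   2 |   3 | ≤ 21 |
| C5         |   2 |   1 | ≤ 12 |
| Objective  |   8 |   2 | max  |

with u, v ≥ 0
Optimal: u = 4.5, v = 0
Binding: C3, v ≥ 0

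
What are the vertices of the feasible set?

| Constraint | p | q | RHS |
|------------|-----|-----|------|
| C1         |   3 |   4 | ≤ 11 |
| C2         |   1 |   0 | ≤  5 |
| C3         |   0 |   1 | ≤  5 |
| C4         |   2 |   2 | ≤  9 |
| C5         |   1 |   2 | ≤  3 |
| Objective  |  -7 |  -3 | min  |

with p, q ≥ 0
Each vertex is the intersection of two constraint boundaries that also satisfies all remaining constraints:
  p = 0 and q = 0 → (0, 0)
  p + 2q = 3 and q = 0 → (3, 0)
  p + 2q = 3 and p = 0 → (0, 1.5)

Vertices: (0, 0), (3, 0), (0, 1.5)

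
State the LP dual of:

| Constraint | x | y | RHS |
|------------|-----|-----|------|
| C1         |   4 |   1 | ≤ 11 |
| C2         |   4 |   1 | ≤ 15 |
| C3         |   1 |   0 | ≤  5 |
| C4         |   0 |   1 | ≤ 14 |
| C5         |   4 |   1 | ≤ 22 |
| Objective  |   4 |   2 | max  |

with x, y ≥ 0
Minimize: z = 11y1 + 15y2 + 5y3 + 14y4 + 22y5

Subject to:
  C1: -4y1 - 4y2 - y3 - 4y5 ≤ -4
  C2: -y1 - y2 - y4 - y5 ≤ -2
  y1, y2, y3, y4, y5 ≥ 0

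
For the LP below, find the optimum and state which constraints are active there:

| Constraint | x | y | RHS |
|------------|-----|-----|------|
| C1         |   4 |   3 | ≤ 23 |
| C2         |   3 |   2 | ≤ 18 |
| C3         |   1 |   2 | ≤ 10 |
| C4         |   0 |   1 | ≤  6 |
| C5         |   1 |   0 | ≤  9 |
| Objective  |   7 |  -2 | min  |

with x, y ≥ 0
Optimal: x = 0, y = 5
Slack at optimum:
  C1: slack = 8
  C2: slack = 8
  C3: slack = 0 (binding)
  C4: slack = 1
  C5: slack = 9
  x ≥ 0: x = 0 (binding)
  y ≥ 0: y = 5
Binding constraints: C3, x ≥ 0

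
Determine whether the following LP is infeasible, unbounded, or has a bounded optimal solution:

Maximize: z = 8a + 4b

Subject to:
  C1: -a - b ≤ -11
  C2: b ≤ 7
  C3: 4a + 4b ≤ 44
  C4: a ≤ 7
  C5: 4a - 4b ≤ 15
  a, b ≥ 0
The point (7, 4) satisfies every constraint, so the LP is feasible; the constraints give a ≤ 7 and b ≤ 7, which with a, b ≥ 0 keep the feasible region inside a bounded box. A feasible, bounded LP attains a finite optimum at a vertex.

Evaluating z = 8a + 4b at each vertex:
  (7, 4): z = 72
  (4, 7): z = 60

The LP has an optimal solution: (7, 4) with z = 72.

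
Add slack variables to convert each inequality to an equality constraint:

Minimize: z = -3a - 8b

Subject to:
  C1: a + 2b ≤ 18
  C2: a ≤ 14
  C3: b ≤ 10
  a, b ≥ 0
min z = -3a - 8b

s.t.
  a + 2b + s1 = 18
  a + s2 = 14
  b + s3 = 10
  a, b, s1, s2, s3 ≥ 0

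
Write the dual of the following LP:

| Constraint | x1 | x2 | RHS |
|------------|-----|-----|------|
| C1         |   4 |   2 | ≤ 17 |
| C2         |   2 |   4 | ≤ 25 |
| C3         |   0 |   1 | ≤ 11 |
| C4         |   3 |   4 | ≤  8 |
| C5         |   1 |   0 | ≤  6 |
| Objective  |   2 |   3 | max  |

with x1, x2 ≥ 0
Minimize: z = 17y1 + 25y2 + 11y3 + 8y4 + 6y5

Subject to:
  C1: -4y1 - 2y2 - 3y4 - y5 ≤ -2
  C2: -2y1 - 4y2 - y3 - 4y4 ≤ -3
  y1, y2, y3, y4, y5 ≥ 0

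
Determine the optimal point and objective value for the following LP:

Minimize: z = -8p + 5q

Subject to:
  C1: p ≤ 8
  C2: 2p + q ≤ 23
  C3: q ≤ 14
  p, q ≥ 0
Each vertex is the intersection of two constraint boundaries that also satisfies all remaining constraints:
  p = 0 and q = 0 → (0, 0)
  p = 8 and q = 0 → (8, 0)
  p = 8 and 2p + q = 23 → (8, 7)
  2p + q = 23 and q = 14 → (4.5, 14)
  q = 14 and p = 0 → (0, 14)

Evaluating z = -8p + 5q at each vertex:
  (0, 0): z = 0
  (8, 0): z = -64
  (8, 7): z = -29
  (4.5, 14): z = 34
  (0, 14): z = 70

The minimum is at (8, 0) with z = -64.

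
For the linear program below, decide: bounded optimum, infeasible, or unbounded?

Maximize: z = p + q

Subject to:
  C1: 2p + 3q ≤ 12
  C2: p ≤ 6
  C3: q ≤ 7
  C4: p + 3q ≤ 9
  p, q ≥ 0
The point (6, 0) satisfies every constraint, so the LP is feasible; the constraints give p ≤ 6 and q ≤ 7, which with p, q ≥ 0 keep the feasible region inside a bounded box. A feasible, bounded LP attains a finite optimum at a vertex.

Evaluating z = p + q at each vertex:
  (0, 0): z = 0
  (6, 0): z = 6
  (3, 2): z = 5
  (0, 3): z = 3

Feasible with finite optimum z* = 6 at (6, 0).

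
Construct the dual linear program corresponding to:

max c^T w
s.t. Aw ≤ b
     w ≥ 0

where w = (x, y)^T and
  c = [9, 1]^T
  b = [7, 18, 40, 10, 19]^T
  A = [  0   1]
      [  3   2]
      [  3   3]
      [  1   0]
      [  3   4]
Minimize: z = 7y1 + 18y2 + 40y3 + 10y4 + 19y5

Subject to:
  C1: -3y2 - 3y3 - y4 - 3y5 ≤ -9
  C2: -y1 - 2y2 - 3y3 - 4y5 ≤ -1
  y1, y2, y3, y4, y5 ≥ 0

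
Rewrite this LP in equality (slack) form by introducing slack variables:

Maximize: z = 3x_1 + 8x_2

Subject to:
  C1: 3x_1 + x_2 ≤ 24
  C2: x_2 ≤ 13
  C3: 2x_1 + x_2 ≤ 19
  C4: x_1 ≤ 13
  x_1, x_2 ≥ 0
max z = 3x_1 + 8x_2

s.t.
  3x_1 + x_2 + s1 = 24
  x_2 + s2 = 13
  2x_1 + x_2 + s3 = 19
  x_1 + s4 = 13
  x_1, x_2, s1, s2, s3, s4 ≥ 0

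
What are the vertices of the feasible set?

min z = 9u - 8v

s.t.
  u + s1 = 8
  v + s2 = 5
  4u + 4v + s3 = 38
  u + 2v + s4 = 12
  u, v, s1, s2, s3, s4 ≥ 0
Each vertex is the intersection of two constraint boundaries that also satisfies all remaining constraints:
  u = 0 and v = 0 → (0, 0)
  u = 8 and v = 0 → (8, 0)
  u = 8 and 4u + 4v = 38 → (8, 1.5)
  4u + 4v = 38 and u + 2v = 12 → (7, 2.5)
  v = 5 and u + 2v = 12 → (2, 5)
  v = 5 and u = 0 → (0, 5)

Vertices: (0, 0), (8, 0), (8, 1.5), (7, 2.5), (2, 5), (0, 5)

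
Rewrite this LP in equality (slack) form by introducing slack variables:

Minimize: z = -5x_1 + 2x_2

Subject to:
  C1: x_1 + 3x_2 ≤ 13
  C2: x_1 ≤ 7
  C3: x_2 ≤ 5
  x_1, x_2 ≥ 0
min z = -5x_1 + 2x_2

s.t.
  x_1 + 3x_2 + s1 = 13
  x_1 + s2 = 7
  x_2 + s3 = 5
  x_1, x_2, s1, s2, s3 ≥ 0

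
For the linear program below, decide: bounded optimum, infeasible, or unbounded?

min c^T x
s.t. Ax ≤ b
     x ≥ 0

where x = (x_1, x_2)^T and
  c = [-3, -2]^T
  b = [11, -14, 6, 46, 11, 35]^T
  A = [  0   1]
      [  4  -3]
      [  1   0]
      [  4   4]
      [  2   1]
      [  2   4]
The point (1.5, 8) satisfies every constraint, so the LP is feasible; the constraints give x_1 ≤ 6 and x_2 ≤ 11, which with x_1, x_2 ≥ 0 keep the feasible region inside a bounded box. A feasible, bounded LP attains a finite optimum at a vertex.

Evaluating z = -3x_1 - 2x_2 at each vertex:
  (0, 4.667): z = -9.333
  (1.9, 7.2): z = -20.1
  (1.5, 8): z = -20.5
  (0, 8.75): z = -17.5

Feasible with finite optimum z* = -20.5 at (1.5, 8).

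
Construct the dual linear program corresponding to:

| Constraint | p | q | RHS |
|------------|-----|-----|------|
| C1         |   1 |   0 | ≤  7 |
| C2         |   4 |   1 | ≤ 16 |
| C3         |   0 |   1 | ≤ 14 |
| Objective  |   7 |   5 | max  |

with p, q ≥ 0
Minimize: z = 7y1 + 16y2 + 14y3

Subject to:
  C1: -y1 - 4y2 ≤ -7
  C2: -y2 - y3 ≤ -5
  y1, y2, y3 ≥ 0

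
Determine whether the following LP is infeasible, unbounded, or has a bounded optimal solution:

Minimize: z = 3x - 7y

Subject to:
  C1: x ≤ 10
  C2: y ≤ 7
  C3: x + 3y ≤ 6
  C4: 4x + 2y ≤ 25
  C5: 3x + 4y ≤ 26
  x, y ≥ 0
The point (0, 2) satisfies every constraint, so the LP is feasible; the constraints give x ≤ 10 and y ≤ 7, which with x, y ≥ 0 keep the feasible region inside a bounded box. A feasible, bounded LP attains a finite optimum at a vertex.

Evaluating z = 3x - 7y at each vertex:
  (0, 0): z = 0
  (6, 0): z = 18
  (0, 2): z = -14

Feasible with finite optimum z* = -14 at (0, 2).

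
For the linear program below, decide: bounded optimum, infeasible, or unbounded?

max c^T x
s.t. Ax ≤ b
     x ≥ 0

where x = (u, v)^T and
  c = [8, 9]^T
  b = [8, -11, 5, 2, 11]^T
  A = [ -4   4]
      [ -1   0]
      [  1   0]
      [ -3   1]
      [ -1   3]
One constraint requires u ≤ 5, while the constraint -u ≤ -11 is equivalent to u ≥ 11. Together they would need 11 ≤ u ≤ 5, which is impossible since 11 > 5. No point satisfies all constraints.

Infeasible: no point satisfies all constraints simultaneously.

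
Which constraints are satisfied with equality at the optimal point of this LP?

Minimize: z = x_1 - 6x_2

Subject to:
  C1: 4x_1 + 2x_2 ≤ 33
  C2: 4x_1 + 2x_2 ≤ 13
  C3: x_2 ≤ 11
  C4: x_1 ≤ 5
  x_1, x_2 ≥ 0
Optimal: x_1 = 0, x_2 = 6.5
Binding: C2, x_1 ≥ 0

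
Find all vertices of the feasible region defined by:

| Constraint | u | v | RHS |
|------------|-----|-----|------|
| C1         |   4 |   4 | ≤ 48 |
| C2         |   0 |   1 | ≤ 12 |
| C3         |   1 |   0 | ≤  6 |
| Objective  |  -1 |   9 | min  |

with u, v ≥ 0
Each vertex is the intersection of two constraint boundaries that also satisfies all remaining constraints:
  u = 0 and v = 0 → (0, 0)
  u = 6 and v = 0 → (6, 0)
  4u + 4v = 48 and u = 6 → (6, 6)
  4u + 4v = 48 and v = 12 → (0, 12)

Vertices: (0, 0), (6, 0), (6, 6), (0, 12)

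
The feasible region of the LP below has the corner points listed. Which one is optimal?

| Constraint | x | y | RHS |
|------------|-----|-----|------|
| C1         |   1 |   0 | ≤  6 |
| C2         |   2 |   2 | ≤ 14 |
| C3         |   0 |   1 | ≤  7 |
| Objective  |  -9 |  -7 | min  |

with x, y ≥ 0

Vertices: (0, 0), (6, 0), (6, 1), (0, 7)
(6, 1) with z = -61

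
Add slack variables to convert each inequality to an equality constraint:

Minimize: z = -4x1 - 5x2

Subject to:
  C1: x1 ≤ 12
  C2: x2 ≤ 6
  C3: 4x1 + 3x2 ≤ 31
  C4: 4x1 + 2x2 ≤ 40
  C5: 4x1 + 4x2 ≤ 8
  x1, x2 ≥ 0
min z = -4x1 - 5x2

s.t.
  x1 + s1 = 12
  x2 + s2 = 6
  4x1 + 3x2 + s3 = 31
  4x1 + 2x2 + s4 = 40
  4x1 + 4x2 + s5 = 8
  x1, x2, s1, s2, s3, s4, s5 ≥ 0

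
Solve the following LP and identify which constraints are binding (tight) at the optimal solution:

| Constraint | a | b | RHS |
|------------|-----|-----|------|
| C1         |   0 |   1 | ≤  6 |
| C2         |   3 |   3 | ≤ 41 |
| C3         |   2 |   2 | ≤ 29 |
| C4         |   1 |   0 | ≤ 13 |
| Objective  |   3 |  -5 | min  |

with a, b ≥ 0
Optimal: a = 0, b = 6
Slack at optimum:
  C1: slack = 0 (binding)
  C2: slack = 23
  C3: slack = 17
  C4: slack = 13
  a ≥ 0: a = 0 (binding)
  b ≥ 0: b = 6
Binding constraints: C1, a ≥ 0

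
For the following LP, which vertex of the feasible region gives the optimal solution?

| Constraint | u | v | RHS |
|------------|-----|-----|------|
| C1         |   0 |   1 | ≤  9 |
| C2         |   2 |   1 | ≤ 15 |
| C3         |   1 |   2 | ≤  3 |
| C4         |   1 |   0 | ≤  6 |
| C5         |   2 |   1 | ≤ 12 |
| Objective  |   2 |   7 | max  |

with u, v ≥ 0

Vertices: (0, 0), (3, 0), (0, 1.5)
(0, 1.5) with z = 10.5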